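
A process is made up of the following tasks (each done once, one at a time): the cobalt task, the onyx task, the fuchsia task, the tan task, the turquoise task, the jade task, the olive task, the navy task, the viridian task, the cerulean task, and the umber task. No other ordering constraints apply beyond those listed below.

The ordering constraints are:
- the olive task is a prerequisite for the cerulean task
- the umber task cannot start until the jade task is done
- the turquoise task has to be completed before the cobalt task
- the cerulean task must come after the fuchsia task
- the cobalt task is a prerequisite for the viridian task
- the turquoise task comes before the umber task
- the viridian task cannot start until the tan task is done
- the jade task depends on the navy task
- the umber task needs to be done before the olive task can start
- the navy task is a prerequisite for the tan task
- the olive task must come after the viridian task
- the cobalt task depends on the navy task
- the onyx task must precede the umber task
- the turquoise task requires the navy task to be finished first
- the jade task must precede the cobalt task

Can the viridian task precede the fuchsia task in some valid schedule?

Yes

Nothing in the constraints forces the fuchsia task before the viridian task — there is no chain from the fuchsia task to the viridian task.
That means at least one valid schedule has the viridian task before the fuchsia task.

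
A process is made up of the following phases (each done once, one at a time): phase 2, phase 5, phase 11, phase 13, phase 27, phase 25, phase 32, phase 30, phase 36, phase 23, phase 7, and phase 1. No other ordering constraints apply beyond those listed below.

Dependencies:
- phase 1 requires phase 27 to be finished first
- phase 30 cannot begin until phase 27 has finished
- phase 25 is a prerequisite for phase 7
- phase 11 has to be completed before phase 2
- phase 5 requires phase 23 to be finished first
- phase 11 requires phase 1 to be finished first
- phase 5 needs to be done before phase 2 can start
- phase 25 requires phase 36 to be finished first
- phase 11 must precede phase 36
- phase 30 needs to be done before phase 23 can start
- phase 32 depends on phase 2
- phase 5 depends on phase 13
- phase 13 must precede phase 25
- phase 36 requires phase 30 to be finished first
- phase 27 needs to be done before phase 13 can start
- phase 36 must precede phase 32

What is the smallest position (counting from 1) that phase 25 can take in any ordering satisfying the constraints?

7

Every phase that must precede phase 25 has to come before it. Tracing all chains that end at phase 25, those phases are: phase 11, phase 13, phase 27, phase 30, phase 36, phase 1 — 6 in total.
With 6 mandatory predecessors, the earliest phase 25 can sit is position 6+1 = 7, and placing just those 6 first achieves it.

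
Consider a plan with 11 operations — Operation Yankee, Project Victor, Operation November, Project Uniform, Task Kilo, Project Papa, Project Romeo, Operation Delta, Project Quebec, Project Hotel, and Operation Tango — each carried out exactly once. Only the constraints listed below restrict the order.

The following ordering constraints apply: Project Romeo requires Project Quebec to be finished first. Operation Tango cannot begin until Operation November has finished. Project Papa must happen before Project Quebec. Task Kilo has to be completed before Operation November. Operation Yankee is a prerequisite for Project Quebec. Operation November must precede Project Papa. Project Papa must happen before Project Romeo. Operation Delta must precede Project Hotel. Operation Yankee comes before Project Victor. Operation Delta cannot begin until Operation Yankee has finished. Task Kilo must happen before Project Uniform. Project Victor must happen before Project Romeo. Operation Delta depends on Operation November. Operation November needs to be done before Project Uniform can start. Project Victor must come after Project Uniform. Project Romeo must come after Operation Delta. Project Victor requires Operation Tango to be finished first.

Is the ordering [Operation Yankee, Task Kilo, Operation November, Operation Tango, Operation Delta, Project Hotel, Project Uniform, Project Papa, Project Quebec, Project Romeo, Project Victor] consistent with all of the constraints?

Here Project Victor comes after Project Romeo.
But one of the constraints requires Project Victor before Project Romeo, so this ordering violates it.

No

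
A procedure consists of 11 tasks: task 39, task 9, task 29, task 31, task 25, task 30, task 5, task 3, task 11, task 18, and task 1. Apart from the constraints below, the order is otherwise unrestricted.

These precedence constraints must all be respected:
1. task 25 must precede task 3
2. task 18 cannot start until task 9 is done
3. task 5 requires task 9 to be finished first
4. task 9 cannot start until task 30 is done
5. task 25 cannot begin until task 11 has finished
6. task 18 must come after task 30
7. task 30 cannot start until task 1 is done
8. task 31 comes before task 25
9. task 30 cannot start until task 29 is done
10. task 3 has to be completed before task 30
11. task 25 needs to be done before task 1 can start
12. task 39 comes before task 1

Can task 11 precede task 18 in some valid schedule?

Task 11 is actually forced before task 18 by the constraints, so certainly some valid ordering has task 11 first.

Yes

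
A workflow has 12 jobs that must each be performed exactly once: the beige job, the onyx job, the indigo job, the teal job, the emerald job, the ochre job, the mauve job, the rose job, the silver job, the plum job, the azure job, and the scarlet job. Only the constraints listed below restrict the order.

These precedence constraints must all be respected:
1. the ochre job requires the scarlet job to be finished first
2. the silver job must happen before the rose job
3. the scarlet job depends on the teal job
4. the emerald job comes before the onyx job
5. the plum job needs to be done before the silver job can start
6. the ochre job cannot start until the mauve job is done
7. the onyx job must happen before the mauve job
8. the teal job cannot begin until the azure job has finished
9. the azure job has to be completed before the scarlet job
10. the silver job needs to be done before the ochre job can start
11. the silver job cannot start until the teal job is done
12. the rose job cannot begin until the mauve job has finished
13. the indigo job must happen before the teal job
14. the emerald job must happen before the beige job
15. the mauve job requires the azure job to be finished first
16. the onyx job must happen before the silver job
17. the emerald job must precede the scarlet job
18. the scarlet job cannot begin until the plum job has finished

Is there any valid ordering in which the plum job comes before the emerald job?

The constraints leave the plum job and the emerald job unordered relative to each other; nothing requires the emerald job earlier.
So a valid ordering placing the plum job earlier than the emerald job exists.

Yes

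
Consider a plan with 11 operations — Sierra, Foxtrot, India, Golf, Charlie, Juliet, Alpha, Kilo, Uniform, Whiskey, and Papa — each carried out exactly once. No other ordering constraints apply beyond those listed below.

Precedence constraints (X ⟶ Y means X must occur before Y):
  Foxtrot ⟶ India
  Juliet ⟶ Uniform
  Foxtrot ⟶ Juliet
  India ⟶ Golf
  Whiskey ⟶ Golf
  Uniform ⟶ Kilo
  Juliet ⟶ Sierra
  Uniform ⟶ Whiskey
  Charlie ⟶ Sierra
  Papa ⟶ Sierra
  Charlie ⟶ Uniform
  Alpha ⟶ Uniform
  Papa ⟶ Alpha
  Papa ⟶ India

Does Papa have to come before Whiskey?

Yes

Tracing the constraints gives a chain: Papa → Alpha → Uniform → Whiskey.
So Papa must precede Whiskey in any valid ordering.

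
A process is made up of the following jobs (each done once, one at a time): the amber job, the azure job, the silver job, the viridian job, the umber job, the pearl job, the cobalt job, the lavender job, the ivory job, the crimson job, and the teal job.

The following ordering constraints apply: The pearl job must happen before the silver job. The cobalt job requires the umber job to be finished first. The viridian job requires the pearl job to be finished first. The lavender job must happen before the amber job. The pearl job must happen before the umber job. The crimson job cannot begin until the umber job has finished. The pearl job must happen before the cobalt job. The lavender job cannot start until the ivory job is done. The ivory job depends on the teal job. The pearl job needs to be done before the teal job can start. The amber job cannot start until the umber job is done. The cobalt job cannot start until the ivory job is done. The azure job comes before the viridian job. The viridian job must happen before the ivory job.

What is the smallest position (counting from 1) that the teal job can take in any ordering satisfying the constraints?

2

Working backwards through the constraints from the teal job, its only required predecessor is the pearl job.
With 1 mandatory predecessor, the earliest the teal job can sit is position 1+1 = 2, and placing just that one first achieves it.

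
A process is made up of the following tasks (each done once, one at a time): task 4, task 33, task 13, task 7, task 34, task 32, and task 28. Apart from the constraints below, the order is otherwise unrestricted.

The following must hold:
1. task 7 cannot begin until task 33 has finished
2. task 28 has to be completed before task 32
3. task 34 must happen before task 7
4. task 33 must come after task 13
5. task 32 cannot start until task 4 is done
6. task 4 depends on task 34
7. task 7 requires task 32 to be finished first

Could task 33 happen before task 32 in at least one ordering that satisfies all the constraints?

Yes

Nothing in the constraints forces task 32 before task 33 — there is no chain from task 32 to task 33.
That means at least one valid schedule has task 33 before task 32.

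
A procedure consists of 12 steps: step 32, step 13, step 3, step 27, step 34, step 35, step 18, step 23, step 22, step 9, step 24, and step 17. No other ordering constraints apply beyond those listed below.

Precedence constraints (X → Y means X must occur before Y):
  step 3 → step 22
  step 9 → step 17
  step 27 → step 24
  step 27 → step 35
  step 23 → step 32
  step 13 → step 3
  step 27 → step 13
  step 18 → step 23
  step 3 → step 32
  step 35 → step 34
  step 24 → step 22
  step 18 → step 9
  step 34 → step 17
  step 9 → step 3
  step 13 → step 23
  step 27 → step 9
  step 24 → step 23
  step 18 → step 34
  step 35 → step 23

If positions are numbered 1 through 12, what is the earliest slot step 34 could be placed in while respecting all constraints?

4

The steps that are forced before step 34, directly or transitively, are step 27, step 35, step 18. That's 3 steps.
With 3 mandatory predecessors, the earliest step 34 can sit is position 3+1 = 4, and placing just those 3 first achieves it.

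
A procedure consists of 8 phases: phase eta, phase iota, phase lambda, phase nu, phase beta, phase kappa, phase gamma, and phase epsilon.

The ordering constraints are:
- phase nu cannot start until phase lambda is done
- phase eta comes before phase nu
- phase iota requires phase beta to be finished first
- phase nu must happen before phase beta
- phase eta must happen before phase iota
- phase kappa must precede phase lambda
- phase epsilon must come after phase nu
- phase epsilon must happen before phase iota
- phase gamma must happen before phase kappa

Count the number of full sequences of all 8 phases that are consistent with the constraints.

8

2 phases have no prerequisites (phase eta, phase gamma), so any of them could come first.
Enumerating by repeatedly choosing an available phase (one whose prerequisites are all placed) gives 8 distinct complete orderings.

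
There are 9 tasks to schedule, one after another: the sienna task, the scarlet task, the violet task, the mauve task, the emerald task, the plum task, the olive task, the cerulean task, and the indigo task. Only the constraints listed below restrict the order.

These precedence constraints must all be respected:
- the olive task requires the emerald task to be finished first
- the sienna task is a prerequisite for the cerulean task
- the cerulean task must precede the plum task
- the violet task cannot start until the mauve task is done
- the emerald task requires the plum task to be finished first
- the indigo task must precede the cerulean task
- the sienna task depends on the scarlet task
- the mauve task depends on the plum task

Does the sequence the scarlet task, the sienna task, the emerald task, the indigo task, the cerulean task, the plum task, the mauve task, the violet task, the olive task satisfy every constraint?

The sequence places the emerald task ahead of the plum task.
Since the plum task is required before the emerald task, the ordering is invalid.

No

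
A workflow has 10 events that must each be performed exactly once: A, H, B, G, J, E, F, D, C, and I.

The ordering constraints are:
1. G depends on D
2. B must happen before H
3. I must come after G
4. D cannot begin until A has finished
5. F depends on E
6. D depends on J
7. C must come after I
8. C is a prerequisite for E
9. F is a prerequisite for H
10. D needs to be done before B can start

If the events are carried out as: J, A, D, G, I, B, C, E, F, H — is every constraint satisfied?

Every stated constraint is respected: B sits at position 6, ahead of H at position 10, and each of the other listed pairs likewise has the predecessor earlier in the sequence.

Yes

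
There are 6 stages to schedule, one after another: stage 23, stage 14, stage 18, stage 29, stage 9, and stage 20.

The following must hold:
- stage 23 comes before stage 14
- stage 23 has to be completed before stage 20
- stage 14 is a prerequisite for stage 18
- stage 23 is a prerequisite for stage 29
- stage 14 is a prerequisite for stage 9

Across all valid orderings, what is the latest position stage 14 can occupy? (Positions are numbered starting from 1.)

4

The stages that are forced after stage 14, directly or by a chain of constraints, are stage 18, stage 9. That's 2 stages.
With 2 mandatory successors out of 6 stages total, the latest slot for stage 14 is 6−2 = 4, and it's reachable by doing all non-successors before stage 14.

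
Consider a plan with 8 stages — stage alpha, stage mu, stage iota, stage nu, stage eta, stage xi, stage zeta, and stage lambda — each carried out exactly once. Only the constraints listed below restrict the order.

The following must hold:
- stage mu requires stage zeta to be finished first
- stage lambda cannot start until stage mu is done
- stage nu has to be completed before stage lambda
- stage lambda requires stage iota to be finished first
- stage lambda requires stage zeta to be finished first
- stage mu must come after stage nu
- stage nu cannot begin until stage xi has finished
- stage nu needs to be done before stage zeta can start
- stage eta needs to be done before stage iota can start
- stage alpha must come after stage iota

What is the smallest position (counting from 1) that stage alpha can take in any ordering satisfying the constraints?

The stages that are forced before stage alpha, directly or transitively, are stage iota, stage eta. That's 2 stages.
With 2 mandatory predecessors, the earliest stage alpha can sit is position 2+1 = 3, and placing just those 2 first achieves it.

3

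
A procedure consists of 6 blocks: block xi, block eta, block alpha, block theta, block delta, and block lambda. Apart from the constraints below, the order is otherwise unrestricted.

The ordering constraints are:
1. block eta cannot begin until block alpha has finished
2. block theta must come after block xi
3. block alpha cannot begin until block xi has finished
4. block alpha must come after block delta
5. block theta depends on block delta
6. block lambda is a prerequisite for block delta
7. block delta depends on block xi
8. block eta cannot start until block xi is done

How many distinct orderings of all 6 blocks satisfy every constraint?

6

The blocks with no prerequisites are block xi, block lambda; any of them can be placed first.
Counting all ways to extend the partial order to a total order gives 6.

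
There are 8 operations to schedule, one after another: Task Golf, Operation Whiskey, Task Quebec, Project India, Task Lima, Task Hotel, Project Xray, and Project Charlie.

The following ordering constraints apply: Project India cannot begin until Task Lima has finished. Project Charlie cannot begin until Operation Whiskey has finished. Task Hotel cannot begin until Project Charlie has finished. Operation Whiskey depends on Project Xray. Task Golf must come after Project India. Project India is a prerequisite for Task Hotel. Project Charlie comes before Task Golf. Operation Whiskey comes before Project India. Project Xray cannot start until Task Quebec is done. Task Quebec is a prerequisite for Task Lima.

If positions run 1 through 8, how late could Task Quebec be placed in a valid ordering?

Following every chain forward from Task Quebec, the operations that must come later are Task Golf, Operation Whiskey, Project India, Task Lima, Task Hotel, Project Xray, Project Charlie — 7 of them.
So at least 7 operations follow Task Quebec, putting Task Quebec no later than position 1. That position is achievable by scheduling everything else first.

1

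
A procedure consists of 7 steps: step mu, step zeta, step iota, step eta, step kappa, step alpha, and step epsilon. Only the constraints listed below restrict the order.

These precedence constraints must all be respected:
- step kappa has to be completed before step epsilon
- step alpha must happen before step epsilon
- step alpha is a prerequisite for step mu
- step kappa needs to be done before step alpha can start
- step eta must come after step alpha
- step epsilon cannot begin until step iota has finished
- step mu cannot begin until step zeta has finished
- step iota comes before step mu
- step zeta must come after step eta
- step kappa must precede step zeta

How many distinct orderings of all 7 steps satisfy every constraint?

17

The steps with no prerequisites are step iota, step kappa; any of them can be placed first.
Enumerating by repeatedly choosing an available step (one whose prerequisites are all placed) gives 17 distinct complete orderings.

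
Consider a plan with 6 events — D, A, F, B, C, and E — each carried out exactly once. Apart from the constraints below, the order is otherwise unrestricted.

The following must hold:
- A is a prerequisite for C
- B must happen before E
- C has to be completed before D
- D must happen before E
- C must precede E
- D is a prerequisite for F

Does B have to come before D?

No chain of constraints connects B to D in either direction.
So B can come before D or after — it is not forced.

No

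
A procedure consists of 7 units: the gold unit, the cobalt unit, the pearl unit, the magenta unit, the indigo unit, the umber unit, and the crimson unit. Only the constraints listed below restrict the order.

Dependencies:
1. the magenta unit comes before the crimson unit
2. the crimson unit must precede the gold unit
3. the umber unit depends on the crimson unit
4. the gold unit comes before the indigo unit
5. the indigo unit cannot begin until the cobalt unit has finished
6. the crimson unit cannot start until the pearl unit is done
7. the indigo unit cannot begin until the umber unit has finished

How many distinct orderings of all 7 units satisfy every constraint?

24

The units with no prerequisites are the cobalt unit, the pearl unit, the magenta unit; any of them can be placed first.
Enumerating by repeatedly choosing an available unit (one whose prerequisites are all placed) gives 24 distinct complete orderings.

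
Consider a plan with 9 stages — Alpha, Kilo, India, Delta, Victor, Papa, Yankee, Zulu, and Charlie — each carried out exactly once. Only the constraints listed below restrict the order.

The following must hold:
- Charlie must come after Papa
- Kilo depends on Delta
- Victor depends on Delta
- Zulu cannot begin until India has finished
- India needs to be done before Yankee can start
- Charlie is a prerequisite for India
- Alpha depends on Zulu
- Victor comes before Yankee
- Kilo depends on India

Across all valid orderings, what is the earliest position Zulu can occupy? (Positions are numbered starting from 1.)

4

Every stage that must precede Zulu has to come before it. Tracing all chains that end at Zulu, those stages are: India, Papa, Charlie — 3 in total.
So at minimum 3 stages come before Zulu, putting Zulu no earlier than position 4. That position is achievable by scheduling exactly those predecessors first.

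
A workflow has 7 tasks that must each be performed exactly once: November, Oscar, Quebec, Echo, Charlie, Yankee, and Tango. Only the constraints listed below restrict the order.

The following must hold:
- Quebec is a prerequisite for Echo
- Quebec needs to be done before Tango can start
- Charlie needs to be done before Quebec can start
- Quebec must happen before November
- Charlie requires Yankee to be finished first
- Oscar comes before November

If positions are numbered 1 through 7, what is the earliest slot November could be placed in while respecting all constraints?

The tasks that are forced before November, directly or transitively, are Oscar, Quebec, Charlie, Yankee. That's 4 tasks.
With 4 mandatory predecessors, the earliest November can sit is position 4+1 = 5, and placing just those 4 first achieves it.

5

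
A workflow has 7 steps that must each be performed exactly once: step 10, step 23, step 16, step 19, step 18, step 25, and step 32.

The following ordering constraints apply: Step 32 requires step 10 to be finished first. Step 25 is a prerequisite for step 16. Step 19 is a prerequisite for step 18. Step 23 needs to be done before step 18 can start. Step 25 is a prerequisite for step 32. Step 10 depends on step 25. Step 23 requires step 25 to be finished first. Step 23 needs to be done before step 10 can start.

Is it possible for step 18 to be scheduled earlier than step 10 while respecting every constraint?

The constraints leave step 18 and step 10 unordered relative to each other; nothing requires step 10 earlier.
So a valid ordering placing step 18 earlier than step 10 exists.

Yes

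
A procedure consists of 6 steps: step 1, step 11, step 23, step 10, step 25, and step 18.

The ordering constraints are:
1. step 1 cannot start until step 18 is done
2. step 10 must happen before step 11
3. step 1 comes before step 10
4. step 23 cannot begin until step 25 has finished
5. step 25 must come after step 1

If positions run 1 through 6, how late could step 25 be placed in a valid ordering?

5

The only step forced after step 25 (directly or by a chain) is step 23.
So at least 1 step follows step 25, putting step 25 no later than position 5. That position is achievable by scheduling everything else first.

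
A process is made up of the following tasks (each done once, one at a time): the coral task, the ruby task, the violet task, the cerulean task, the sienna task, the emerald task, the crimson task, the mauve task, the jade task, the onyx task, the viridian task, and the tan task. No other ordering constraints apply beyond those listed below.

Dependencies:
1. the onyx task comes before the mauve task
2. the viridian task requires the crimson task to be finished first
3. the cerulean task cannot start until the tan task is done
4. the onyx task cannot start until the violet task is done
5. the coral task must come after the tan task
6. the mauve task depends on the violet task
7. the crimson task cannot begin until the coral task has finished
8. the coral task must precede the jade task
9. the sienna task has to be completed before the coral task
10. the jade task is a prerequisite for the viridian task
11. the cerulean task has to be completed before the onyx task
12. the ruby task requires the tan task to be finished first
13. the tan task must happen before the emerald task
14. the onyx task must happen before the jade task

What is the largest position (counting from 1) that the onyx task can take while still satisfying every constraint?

The tasks that are forced after the onyx task, directly or by a chain of constraints, are the mauve task, the jade task, the viridian task. That's 3 tasks.
So at least 3 tasks follow the onyx task, putting the onyx task no later than position 9. That position is achievable by scheduling everything else first.

9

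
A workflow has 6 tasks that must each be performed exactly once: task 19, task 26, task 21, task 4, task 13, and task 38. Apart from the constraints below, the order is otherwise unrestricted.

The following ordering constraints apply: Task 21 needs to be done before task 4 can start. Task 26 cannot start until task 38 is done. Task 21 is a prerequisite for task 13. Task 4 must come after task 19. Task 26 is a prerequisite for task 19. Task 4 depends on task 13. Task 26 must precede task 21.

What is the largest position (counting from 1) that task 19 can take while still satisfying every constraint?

The only task forced after task 19 (directly or by a chain) is task 4.
So at least 1 task follows task 19, putting task 19 no later than position 5. That position is achievable by scheduling everything else first.

5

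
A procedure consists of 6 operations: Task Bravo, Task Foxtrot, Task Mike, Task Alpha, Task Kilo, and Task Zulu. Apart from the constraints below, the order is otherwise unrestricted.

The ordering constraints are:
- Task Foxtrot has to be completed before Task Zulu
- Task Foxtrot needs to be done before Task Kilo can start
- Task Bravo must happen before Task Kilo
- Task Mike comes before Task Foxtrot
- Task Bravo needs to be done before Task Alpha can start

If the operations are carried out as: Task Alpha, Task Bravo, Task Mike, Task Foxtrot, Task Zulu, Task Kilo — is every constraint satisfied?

No

The sequence places Task Alpha ahead of Task Bravo.
Since Task Bravo is required before Task Alpha, the ordering is invalid.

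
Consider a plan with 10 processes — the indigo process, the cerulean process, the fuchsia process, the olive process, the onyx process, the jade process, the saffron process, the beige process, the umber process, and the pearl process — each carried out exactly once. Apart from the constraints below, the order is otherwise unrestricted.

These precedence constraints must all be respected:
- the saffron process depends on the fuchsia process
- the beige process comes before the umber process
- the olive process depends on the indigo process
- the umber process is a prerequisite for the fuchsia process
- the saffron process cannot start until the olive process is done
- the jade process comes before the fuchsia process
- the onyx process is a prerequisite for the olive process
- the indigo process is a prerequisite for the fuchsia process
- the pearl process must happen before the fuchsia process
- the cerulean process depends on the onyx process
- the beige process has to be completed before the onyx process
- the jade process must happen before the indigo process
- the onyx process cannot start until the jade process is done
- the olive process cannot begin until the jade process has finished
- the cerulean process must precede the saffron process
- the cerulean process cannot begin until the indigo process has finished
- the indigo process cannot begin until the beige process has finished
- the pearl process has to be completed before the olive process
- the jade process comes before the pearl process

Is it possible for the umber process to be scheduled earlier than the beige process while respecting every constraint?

There is a dependency chain the beige process → the umber process, so the umber process always comes after the beige process.
So no valid ordering can have the umber process before the beige process.

No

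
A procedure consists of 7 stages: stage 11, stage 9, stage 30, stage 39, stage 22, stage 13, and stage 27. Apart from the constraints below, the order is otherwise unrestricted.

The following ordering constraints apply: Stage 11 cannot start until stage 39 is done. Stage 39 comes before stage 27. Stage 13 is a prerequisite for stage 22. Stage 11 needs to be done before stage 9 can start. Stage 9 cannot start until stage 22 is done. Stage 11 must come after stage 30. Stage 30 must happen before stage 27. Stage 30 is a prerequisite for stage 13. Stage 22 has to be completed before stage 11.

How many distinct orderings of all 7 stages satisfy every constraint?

17

The stages with no prerequisites are stage 30, stage 39; any of them can be placed first.
Counting all ways to extend the partial order to a total order gives 17.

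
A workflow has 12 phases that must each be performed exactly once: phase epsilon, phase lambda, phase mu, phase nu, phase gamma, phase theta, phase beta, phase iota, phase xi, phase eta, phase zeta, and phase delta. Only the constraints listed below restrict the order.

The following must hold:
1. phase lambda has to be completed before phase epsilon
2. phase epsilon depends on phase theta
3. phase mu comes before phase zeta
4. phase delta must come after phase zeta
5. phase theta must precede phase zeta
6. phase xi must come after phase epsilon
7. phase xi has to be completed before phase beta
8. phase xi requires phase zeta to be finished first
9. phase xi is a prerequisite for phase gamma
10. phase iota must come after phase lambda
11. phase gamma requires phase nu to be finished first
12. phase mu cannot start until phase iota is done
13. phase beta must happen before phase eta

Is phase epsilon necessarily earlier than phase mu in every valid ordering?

No

Phase epsilon and phase mu are not related by any chain of constraints.
A valid ordering placing phase mu before phase epsilon exists, so the answer is no.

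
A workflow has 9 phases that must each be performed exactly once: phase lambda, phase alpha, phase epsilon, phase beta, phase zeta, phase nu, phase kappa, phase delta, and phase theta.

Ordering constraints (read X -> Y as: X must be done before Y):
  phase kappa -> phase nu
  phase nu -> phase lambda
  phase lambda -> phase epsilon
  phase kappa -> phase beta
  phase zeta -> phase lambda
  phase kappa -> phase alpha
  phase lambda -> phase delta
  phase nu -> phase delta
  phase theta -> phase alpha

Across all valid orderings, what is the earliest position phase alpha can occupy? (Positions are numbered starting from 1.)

3

Working backwards through the constraints from phase alpha, its full set of required predecessors is phase kappa, phase theta — 2 of them.
With 2 mandatory predecessors, the earliest phase alpha can sit is position 2+1 = 3, and placing just those 2 first achieves it.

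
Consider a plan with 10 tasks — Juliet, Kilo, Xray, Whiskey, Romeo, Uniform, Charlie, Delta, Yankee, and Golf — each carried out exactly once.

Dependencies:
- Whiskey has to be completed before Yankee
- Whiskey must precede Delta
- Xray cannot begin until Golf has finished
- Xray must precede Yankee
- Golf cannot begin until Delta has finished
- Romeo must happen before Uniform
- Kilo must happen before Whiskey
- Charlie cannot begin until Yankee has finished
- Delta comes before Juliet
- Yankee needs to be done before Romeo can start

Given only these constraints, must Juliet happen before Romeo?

No

Juliet and Romeo are not related by any chain of constraints.
So Juliet can come before Romeo or after — it is not forced.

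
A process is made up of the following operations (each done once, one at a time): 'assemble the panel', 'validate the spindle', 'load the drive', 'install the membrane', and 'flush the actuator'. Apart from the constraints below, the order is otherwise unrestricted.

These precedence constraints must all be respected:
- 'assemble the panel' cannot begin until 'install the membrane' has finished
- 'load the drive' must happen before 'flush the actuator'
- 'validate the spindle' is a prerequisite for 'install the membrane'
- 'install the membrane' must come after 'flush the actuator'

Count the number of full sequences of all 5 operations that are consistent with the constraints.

3

2 operations have no prerequisites ('validate the spindle', 'load the drive'), so any of them could come first.
Systematically extending each partial ordering one operation at a time and counting, there are 3 complete orderings.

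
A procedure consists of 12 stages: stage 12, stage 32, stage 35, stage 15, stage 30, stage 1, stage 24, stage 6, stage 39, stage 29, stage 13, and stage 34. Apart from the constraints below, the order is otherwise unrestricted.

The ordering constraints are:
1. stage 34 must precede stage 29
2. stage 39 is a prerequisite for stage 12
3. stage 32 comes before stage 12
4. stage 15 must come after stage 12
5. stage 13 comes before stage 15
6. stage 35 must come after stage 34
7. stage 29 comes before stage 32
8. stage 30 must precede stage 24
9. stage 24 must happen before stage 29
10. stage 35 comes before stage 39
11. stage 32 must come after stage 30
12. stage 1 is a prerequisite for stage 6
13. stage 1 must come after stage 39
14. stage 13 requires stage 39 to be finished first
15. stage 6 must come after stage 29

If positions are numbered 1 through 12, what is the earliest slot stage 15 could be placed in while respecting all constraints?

Working backwards through the constraints from stage 15, its full set of required predecessors is stage 12, stage 32, stage 35, stage 30, stage 24, stage 39, stage 29, stage 13, stage 34 — 9 of them.
With 9 mandatory predecessors, the earliest stage 15 can sit is position 9+1 = 10, and placing just those 9 first achieves it.

10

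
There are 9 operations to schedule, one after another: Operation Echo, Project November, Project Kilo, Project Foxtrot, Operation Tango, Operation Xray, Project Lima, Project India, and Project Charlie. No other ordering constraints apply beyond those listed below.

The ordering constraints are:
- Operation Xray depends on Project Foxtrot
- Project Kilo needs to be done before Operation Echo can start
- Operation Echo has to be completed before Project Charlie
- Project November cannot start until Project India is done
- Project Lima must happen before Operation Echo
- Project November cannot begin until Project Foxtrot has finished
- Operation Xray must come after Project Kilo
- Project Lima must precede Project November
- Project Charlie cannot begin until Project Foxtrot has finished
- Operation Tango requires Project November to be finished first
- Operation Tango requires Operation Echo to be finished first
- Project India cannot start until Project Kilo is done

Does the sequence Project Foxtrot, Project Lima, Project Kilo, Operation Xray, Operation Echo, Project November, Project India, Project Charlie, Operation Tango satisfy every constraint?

The sequence places Project November ahead of Project India.
That contradicts the constraint that Project India must precede Project November.

No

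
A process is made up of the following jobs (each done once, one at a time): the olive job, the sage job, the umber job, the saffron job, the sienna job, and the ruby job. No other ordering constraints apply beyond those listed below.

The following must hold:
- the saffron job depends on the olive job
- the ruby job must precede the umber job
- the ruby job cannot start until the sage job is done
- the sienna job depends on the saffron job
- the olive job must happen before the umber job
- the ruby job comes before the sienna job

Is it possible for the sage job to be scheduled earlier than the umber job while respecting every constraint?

The sage job is actually forced before the umber job by the constraints, so certainly some valid ordering has the sage job first.

Yes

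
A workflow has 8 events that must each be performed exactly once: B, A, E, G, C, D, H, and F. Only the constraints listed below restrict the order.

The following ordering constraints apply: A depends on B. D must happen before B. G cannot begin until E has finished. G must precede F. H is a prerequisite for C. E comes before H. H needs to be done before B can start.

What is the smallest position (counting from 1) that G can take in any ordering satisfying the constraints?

2

Working backwards through the constraints from G, its only required predecessor is E.
So at minimum 1 event comes before G, putting G no earlier than position 2. That position is achievable by scheduling exactly that predecessor first.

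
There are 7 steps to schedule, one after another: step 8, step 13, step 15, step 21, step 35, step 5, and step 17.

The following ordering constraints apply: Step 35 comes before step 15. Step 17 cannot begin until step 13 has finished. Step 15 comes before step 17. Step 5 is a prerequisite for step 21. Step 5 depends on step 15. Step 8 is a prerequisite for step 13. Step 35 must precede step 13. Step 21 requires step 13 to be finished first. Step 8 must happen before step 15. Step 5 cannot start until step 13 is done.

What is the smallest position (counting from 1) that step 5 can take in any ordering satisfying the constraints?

The steps that are forced before step 5, directly or transitively, are step 8, step 13, step 15, step 35. That's 4 steps.
With 4 mandatory predecessors, the earliest step 5 can sit is position 4+1 = 5, and placing just those 4 first achieves it.

5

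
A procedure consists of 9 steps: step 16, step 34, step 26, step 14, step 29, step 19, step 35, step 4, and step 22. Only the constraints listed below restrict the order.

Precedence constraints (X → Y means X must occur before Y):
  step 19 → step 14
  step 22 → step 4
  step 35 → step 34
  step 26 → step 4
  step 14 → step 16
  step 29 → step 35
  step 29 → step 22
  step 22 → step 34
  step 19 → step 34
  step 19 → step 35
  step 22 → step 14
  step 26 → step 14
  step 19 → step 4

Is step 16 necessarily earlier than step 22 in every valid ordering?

No

There is a chain step 22 → step 14 → step 16, which puts step 22 before step 16.
So step 16 does not have to come before step 22 — it cannot.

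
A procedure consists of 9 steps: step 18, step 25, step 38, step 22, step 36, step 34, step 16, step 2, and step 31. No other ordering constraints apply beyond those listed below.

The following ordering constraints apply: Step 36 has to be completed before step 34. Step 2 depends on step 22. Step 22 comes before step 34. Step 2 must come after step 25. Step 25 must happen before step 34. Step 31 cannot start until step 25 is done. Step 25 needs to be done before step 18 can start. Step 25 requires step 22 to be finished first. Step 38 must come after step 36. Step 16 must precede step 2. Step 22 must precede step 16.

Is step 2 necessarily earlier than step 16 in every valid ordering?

There is a chain step 16 → step 2, which puts step 16 before step 2.
So step 2 never precedes step 16.

No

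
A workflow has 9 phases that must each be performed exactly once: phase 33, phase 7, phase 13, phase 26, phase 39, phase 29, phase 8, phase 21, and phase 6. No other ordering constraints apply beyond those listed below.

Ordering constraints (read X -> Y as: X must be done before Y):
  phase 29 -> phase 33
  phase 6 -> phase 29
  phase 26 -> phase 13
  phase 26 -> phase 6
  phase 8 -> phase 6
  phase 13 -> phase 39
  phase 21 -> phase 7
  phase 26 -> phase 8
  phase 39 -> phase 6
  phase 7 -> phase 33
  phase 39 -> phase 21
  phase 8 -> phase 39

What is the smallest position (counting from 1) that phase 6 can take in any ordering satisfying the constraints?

5

The phases that are forced before phase 6, directly or transitively, are phase 13, phase 26, phase 39, phase 8. That's 4 phases.
So at minimum 4 phases come before phase 6, putting phase 6 no earlier than position 5. That position is achievable by scheduling exactly those predecessors first.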